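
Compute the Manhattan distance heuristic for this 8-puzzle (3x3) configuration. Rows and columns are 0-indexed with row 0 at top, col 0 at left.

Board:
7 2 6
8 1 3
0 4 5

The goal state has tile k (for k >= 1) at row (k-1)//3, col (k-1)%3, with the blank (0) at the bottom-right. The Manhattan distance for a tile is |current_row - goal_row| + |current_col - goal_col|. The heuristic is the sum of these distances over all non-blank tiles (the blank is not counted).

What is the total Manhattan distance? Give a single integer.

Tile 7: at (0,0), goal (2,0), distance |0-2|+|0-0| = 2
Tile 2: at (0,1), goal (0,1), distance |0-0|+|1-1| = 0
Tile 6: at (0,2), goal (1,2), distance |0-1|+|2-2| = 1
Tile 8: at (1,0), goal (2,1), distance |1-2|+|0-1| = 2
Tile 1: at (1,1), goal (0,0), distance |1-0|+|1-0| = 2
Tile 3: at (1,2), goal (0,2), distance |1-0|+|2-2| = 1
Tile 4: at (2,1), goal (1,0), distance |2-1|+|1-0| = 2
Tile 5: at (2,2), goal (1,1), distance |2-1|+|2-1| = 2
Sum: 2 + 0 + 1 + 2 + 2 + 1 + 2 + 2 = 12

Answer: 12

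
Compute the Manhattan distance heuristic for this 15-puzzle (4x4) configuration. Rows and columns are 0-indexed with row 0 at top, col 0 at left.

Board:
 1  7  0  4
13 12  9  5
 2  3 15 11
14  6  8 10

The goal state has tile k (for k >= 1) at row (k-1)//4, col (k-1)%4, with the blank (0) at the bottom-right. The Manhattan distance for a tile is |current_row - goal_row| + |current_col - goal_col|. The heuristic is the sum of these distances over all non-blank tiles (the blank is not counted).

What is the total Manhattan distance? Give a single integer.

Tile 1: at (0,0), goal (0,0), distance |0-0|+|0-0| = 0
Tile 7: at (0,1), goal (1,2), distance |0-1|+|1-2| = 2
Tile 4: at (0,3), goal (0,3), distance |0-0|+|3-3| = 0
Tile 13: at (1,0), goal (3,0), distance |1-3|+|0-0| = 2
Tile 12: at (1,1), goal (2,3), distance |1-2|+|1-3| = 3
Tile 9: at (1,2), goal (2,0), distance |1-2|+|2-0| = 3
Tile 5: at (1,3), goal (1,0), distance |1-1|+|3-0| = 3
Tile 2: at (2,0), goal (0,1), distance |2-0|+|0-1| = 3
Tile 3: at (2,1), goal (0,2), distance |2-0|+|1-2| = 3
Tile 15: at (2,2), goal (3,2), distance |2-3|+|2-2| = 1
Tile 11: at (2,3), goal (2,2), distance |2-2|+|3-2| = 1
Tile 14: at (3,0), goal (3,1), distance |3-3|+|0-1| = 1
Tile 6: at (3,1), goal (1,1), distance |3-1|+|1-1| = 2
Tile 8: at (3,2), goal (1,3), distance |3-1|+|2-3| = 3
Tile 10: at (3,3), goal (2,1), distance |3-2|+|3-1| = 3
Sum: 0 + 2 + 0 + 2 + 3 + 3 + 3 + 3 + 3 + 1 + 1 + 1 + 2 + 3 + 3 = 30

Answer: 30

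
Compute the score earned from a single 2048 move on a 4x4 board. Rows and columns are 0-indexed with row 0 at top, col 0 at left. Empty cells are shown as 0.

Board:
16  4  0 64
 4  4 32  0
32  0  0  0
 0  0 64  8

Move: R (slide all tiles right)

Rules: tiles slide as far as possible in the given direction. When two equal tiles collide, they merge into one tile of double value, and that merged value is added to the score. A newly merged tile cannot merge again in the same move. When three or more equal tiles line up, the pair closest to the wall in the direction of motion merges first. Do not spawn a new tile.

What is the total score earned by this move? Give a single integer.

Slide right:
row 0: [16, 4, 0, 64] -> [0, 16, 4, 64]  score +0 (running 0)
row 1: [4, 4, 32, 0] -> [0, 0, 8, 32]  score +8 (running 8)
row 2: [32, 0, 0, 0] -> [0, 0, 0, 32]  score +0 (running 8)
row 3: [0, 0, 64, 8] -> [0, 0, 64, 8]  score +0 (running 8)
Board after move:
 0 16  4 64
 0  0  8 32
 0  0  0 32
 0  0 64  8

Answer: 8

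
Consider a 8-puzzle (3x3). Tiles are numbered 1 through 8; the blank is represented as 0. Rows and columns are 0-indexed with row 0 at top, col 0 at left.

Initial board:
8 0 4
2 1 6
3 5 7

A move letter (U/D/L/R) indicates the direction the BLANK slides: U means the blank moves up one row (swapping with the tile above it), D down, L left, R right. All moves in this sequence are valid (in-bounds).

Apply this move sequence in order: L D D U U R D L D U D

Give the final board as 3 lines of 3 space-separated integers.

Answer: 8 1 4
3 2 6
0 5 7

Derivation:
After move 1 (L):
0 8 4
2 1 6
3 5 7

After move 2 (D):
2 8 4
0 1 6
3 5 7

After move 3 (D):
2 8 4
3 1 6
0 5 7

After move 4 (U):
2 8 4
0 1 6
3 5 7

After move 5 (U):
0 8 4
2 1 6
3 5 7

After move 6 (R):
8 0 4
2 1 6
3 5 7

After move 7 (D):
8 1 4
2 0 6
3 5 7

After move 8 (L):
8 1 4
0 2 6
3 5 7

After move 9 (D):
8 1 4
3 2 6
0 5 7

After move 10 (U):
8 1 4
0 2 6
3 5 7

After move 11 (D):
8 1 4
3 2 6
0 5 7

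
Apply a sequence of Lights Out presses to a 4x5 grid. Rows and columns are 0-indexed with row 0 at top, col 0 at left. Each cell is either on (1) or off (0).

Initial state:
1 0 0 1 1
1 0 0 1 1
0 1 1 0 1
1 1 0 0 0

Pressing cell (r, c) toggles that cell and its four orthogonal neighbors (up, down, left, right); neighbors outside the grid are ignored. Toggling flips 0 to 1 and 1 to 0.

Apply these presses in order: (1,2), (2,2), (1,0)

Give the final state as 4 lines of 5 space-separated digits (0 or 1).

Answer: 0 0 1 1 1
0 0 0 0 1
1 0 1 1 1
1 1 1 0 0

Derivation:
After press 1 at (1,2):
1 0 1 1 1
1 1 1 0 1
0 1 0 0 1
1 1 0 0 0

After press 2 at (2,2):
1 0 1 1 1
1 1 0 0 1
0 0 1 1 1
1 1 1 0 0

After press 3 at (1,0):
0 0 1 1 1
0 0 0 0 1
1 0 1 1 1
1 1 1 0 0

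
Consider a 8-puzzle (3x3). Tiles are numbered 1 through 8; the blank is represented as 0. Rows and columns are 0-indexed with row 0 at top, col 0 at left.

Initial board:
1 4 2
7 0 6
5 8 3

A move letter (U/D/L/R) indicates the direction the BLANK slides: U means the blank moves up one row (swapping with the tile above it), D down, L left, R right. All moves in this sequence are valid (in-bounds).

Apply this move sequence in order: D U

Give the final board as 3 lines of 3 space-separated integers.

After move 1 (D):
1 4 2
7 8 6
5 0 3

After move 2 (U):
1 4 2
7 0 6
5 8 3

Answer: 1 4 2
7 0 6
5 8 3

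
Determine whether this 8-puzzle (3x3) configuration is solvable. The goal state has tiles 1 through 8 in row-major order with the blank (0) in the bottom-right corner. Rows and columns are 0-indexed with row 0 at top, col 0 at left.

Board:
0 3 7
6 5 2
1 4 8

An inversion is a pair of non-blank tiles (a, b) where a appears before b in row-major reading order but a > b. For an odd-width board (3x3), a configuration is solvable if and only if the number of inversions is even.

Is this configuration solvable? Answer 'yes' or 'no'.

Answer: no

Derivation:
Inversions (pairs i<j in row-major order where tile[i] > tile[j] > 0): 15
15 is odd, so the puzzle is not solvable.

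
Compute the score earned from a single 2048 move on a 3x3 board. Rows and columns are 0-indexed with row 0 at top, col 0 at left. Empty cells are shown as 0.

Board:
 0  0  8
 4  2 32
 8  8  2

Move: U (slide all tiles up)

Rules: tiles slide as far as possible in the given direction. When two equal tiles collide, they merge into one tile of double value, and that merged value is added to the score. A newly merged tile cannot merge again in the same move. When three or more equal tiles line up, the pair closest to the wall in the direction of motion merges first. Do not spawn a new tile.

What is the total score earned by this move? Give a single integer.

Slide up:
col 0: [0, 4, 8] -> [4, 8, 0]  score +0 (running 0)
col 1: [0, 2, 8] -> [2, 8, 0]  score +0 (running 0)
col 2: [8, 32, 2] -> [8, 32, 2]  score +0 (running 0)
Board after move:
 4  2  8
 8  8 32
 0  0  2

Answer: 0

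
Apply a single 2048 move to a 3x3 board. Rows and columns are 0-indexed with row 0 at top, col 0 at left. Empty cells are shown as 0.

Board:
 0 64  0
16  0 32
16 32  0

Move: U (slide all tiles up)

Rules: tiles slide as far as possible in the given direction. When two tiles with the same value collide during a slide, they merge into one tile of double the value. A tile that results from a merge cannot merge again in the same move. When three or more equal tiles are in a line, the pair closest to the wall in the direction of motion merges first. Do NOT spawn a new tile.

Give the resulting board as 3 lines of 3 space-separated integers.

Slide up:
col 0: [0, 16, 16] -> [32, 0, 0]
col 1: [64, 0, 32] -> [64, 32, 0]
col 2: [0, 32, 0] -> [32, 0, 0]

Answer: 32 64 32
 0 32  0
 0  0  0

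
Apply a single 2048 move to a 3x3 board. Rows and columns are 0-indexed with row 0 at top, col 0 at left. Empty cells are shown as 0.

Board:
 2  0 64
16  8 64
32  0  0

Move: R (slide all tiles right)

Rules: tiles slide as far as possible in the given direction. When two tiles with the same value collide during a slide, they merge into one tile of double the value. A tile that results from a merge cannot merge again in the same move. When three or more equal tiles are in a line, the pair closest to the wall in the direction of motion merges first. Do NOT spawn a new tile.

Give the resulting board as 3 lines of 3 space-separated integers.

Answer:  0  2 64
16  8 64
 0  0 32

Derivation:
Slide right:
row 0: [2, 0, 64] -> [0, 2, 64]
row 1: [16, 8, 64] -> [16, 8, 64]
row 2: [32, 0, 0] -> [0, 0, 32]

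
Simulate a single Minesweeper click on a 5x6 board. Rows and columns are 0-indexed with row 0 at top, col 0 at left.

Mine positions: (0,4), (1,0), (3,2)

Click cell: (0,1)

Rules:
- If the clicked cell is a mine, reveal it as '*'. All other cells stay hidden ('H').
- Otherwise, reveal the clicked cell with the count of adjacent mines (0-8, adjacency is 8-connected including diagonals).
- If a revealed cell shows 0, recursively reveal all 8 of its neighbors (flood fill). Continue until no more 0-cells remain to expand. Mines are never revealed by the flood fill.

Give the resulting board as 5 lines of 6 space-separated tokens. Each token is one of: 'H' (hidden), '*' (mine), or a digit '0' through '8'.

H 1 H H H H
H H H H H H
H H H H H H
H H H H H H
H H H H H H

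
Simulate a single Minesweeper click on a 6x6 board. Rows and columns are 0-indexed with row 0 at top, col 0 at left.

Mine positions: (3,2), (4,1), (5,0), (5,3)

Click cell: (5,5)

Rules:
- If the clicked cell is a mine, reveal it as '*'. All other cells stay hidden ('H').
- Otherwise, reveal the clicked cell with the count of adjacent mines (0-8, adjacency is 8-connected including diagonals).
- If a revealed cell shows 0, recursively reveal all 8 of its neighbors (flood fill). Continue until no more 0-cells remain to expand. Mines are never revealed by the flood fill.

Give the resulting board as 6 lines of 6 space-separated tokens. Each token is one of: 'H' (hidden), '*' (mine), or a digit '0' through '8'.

0 0 0 0 0 0
0 0 0 0 0 0
0 1 1 1 0 0
1 2 H 1 0 0
H H H 2 1 0
H H H H 1 0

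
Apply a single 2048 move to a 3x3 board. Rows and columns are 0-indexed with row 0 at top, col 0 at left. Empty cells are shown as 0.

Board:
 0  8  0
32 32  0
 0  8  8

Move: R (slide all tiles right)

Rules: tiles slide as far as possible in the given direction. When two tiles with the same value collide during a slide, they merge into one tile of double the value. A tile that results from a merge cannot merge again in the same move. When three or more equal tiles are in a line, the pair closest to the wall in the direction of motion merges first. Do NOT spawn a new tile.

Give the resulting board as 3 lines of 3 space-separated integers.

Slide right:
row 0: [0, 8, 0] -> [0, 0, 8]
row 1: [32, 32, 0] -> [0, 0, 64]
row 2: [0, 8, 8] -> [0, 0, 16]

Answer:  0  0  8
 0  0 64
 0  0 16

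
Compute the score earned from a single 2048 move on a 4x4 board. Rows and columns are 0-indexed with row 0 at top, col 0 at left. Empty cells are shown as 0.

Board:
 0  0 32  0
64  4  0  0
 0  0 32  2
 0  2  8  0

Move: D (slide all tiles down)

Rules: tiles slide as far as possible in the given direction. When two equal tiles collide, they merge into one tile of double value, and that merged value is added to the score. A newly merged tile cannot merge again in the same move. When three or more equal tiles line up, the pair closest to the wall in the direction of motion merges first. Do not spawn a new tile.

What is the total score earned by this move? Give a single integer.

Answer: 64

Derivation:
Slide down:
col 0: [0, 64, 0, 0] -> [0, 0, 0, 64]  score +0 (running 0)
col 1: [0, 4, 0, 2] -> [0, 0, 4, 2]  score +0 (running 0)
col 2: [32, 0, 32, 8] -> [0, 0, 64, 8]  score +64 (running 64)
col 3: [0, 0, 2, 0] -> [0, 0, 0, 2]  score +0 (running 64)
Board after move:
 0  0  0  0
 0  0  0  0
 0  4 64  0
64  2  8  2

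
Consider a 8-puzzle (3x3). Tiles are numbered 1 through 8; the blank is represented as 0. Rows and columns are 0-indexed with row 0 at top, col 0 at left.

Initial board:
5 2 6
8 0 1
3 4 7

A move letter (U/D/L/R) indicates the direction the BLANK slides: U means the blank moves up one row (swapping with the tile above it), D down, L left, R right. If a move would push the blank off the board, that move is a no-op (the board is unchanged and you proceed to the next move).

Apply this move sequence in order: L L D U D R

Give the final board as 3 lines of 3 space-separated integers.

After move 1 (L):
5 2 6
0 8 1
3 4 7

After move 2 (L):
5 2 6
0 8 1
3 4 7

After move 3 (D):
5 2 6
3 8 1
0 4 7

After move 4 (U):
5 2 6
0 8 1
3 4 7

After move 5 (D):
5 2 6
3 8 1
0 4 7

After move 6 (R):
5 2 6
3 8 1
4 0 7

Answer: 5 2 6
3 8 1
4 0 7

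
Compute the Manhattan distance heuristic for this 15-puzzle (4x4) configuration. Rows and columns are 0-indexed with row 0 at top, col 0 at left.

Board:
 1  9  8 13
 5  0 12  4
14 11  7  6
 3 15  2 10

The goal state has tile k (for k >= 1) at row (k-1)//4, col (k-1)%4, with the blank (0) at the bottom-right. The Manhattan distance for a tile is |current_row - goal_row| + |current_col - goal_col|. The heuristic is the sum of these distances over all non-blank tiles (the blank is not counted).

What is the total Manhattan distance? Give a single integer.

Tile 1: (0,0)->(0,0) = 0
Tile 9: (0,1)->(2,0) = 3
Tile 8: (0,2)->(1,3) = 2
Tile 13: (0,3)->(3,0) = 6
Tile 5: (1,0)->(1,0) = 0
Tile 12: (1,2)->(2,3) = 2
Tile 4: (1,3)->(0,3) = 1
Tile 14: (2,0)->(3,1) = 2
Tile 11: (2,1)->(2,2) = 1
Tile 7: (2,2)->(1,2) = 1
Tile 6: (2,3)->(1,1) = 3
Tile 3: (3,0)->(0,2) = 5
Tile 15: (3,1)->(3,2) = 1
Tile 2: (3,2)->(0,1) = 4
Tile 10: (3,3)->(2,1) = 3
Sum: 0 + 3 + 2 + 6 + 0 + 2 + 1 + 2 + 1 + 1 + 3 + 5 + 1 + 4 + 3 = 34

Answer: 34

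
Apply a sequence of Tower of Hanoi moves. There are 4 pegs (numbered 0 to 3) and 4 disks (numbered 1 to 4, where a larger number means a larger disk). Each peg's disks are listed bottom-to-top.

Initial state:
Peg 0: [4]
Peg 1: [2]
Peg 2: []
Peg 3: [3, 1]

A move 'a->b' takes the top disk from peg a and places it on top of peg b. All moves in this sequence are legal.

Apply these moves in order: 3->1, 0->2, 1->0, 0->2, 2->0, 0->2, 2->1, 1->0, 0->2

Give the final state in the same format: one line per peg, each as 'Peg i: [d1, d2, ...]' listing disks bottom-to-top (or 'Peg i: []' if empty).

After move 1 (3->1):
Peg 0: [4]
Peg 1: [2, 1]
Peg 2: []
Peg 3: [3]

After move 2 (0->2):
Peg 0: []
Peg 1: [2, 1]
Peg 2: [4]
Peg 3: [3]

After move 3 (1->0):
Peg 0: [1]
Peg 1: [2]
Peg 2: [4]
Peg 3: [3]

After move 4 (0->2):
Peg 0: []
Peg 1: [2]
Peg 2: [4, 1]
Peg 3: [3]

After move 5 (2->0):
Peg 0: [1]
Peg 1: [2]
Peg 2: [4]
Peg 3: [3]

After move 6 (0->2):
Peg 0: []
Peg 1: [2]
Peg 2: [4, 1]
Peg 3: [3]

After move 7 (2->1):
Peg 0: []
Peg 1: [2, 1]
Peg 2: [4]
Peg 3: [3]

After move 8 (1->0):
Peg 0: [1]
Peg 1: [2]
Peg 2: [4]
Peg 3: [3]

After move 9 (0->2):
Peg 0: []
Peg 1: [2]
Peg 2: [4, 1]
Peg 3: [3]

Answer: Peg 0: []
Peg 1: [2]
Peg 2: [4, 1]
Peg 3: [3]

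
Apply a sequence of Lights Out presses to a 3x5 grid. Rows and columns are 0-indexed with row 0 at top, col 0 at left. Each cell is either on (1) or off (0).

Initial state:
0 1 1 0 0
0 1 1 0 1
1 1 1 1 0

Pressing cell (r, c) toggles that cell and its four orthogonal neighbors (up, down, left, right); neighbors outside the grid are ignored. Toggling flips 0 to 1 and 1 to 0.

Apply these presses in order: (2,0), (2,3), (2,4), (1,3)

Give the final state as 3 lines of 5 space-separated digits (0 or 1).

After press 1 at (2,0):
0 1 1 0 0
1 1 1 0 1
0 0 1 1 0

After press 2 at (2,3):
0 1 1 0 0
1 1 1 1 1
0 0 0 0 1

After press 3 at (2,4):
0 1 1 0 0
1 1 1 1 0
0 0 0 1 0

After press 4 at (1,3):
0 1 1 1 0
1 1 0 0 1
0 0 0 0 0

Answer: 0 1 1 1 0
1 1 0 0 1
0 0 0 0 0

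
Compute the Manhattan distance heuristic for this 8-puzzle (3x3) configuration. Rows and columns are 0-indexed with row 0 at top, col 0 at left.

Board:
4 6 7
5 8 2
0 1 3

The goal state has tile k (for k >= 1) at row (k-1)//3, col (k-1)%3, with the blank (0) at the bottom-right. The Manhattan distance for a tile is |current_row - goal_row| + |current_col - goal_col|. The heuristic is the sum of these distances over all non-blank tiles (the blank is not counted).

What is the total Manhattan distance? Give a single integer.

Tile 4: at (0,0), goal (1,0), distance |0-1|+|0-0| = 1
Tile 6: at (0,1), goal (1,2), distance |0-1|+|1-2| = 2
Tile 7: at (0,2), goal (2,0), distance |0-2|+|2-0| = 4
Tile 5: at (1,0), goal (1,1), distance |1-1|+|0-1| = 1
Tile 8: at (1,1), goal (2,1), distance |1-2|+|1-1| = 1
Tile 2: at (1,2), goal (0,1), distance |1-0|+|2-1| = 2
Tile 1: at (2,1), goal (0,0), distance |2-0|+|1-0| = 3
Tile 3: at (2,2), goal (0,2), distance |2-0|+|2-2| = 2
Sum: 1 + 2 + 4 + 1 + 1 + 2 + 3 + 2 = 16

Answer: 16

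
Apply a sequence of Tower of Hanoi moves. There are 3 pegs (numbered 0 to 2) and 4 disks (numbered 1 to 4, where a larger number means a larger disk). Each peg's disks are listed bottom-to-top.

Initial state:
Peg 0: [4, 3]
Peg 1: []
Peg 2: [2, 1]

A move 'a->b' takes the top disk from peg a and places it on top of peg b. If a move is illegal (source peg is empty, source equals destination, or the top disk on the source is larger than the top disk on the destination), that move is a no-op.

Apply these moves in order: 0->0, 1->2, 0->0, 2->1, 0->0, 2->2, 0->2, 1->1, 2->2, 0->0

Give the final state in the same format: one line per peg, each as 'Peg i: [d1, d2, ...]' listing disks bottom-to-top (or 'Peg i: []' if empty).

After move 1 (0->0):
Peg 0: [4, 3]
Peg 1: []
Peg 2: [2, 1]

After move 2 (1->2):
Peg 0: [4, 3]
Peg 1: []
Peg 2: [2, 1]

After move 3 (0->0):
Peg 0: [4, 3]
Peg 1: []
Peg 2: [2, 1]

After move 4 (2->1):
Peg 0: [4, 3]
Peg 1: [1]
Peg 2: [2]

After move 5 (0->0):
Peg 0: [4, 3]
Peg 1: [1]
Peg 2: [2]

After move 6 (2->2):
Peg 0: [4, 3]
Peg 1: [1]
Peg 2: [2]

After move 7 (0->2):
Peg 0: [4, 3]
Peg 1: [1]
Peg 2: [2]

After move 8 (1->1):
Peg 0: [4, 3]
Peg 1: [1]
Peg 2: [2]

After move 9 (2->2):
Peg 0: [4, 3]
Peg 1: [1]
Peg 2: [2]

After move 10 (0->0):
Peg 0: [4, 3]
Peg 1: [1]
Peg 2: [2]

Answer: Peg 0: [4, 3]
Peg 1: [1]
Peg 2: [2]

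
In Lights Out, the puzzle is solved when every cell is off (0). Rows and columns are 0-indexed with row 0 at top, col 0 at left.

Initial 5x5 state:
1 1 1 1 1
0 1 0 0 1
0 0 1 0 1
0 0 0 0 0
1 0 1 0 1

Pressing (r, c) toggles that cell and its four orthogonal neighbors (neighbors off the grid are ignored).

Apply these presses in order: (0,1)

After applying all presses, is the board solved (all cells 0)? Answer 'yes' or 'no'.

After press 1 at (0,1):
0 0 0 1 1
0 0 0 0 1
0 0 1 0 1
0 0 0 0 0
1 0 1 0 1

Lights still on: 8

Answer: no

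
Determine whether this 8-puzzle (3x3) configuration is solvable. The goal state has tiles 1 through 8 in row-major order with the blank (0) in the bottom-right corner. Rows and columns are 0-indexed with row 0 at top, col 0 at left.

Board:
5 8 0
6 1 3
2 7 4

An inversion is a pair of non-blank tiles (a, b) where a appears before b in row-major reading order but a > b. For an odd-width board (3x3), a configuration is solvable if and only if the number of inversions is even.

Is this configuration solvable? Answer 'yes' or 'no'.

Inversions (pairs i<j in row-major order where tile[i] > tile[j] > 0): 16
16 is even, so the puzzle is solvable.

Answer: yes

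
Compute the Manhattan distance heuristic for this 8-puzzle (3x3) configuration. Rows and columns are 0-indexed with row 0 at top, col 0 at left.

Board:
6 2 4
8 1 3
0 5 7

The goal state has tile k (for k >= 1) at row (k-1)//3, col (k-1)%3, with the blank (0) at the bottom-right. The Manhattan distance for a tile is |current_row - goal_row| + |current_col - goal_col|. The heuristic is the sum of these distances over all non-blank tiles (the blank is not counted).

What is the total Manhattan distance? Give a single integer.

Tile 6: (0,0)->(1,2) = 3
Tile 2: (0,1)->(0,1) = 0
Tile 4: (0,2)->(1,0) = 3
Tile 8: (1,0)->(2,1) = 2
Tile 1: (1,1)->(0,0) = 2
Tile 3: (1,2)->(0,2) = 1
Tile 5: (2,1)->(1,1) = 1
Tile 7: (2,2)->(2,0) = 2
Sum: 3 + 0 + 3 + 2 + 2 + 1 + 1 + 2 = 14

Answer: 14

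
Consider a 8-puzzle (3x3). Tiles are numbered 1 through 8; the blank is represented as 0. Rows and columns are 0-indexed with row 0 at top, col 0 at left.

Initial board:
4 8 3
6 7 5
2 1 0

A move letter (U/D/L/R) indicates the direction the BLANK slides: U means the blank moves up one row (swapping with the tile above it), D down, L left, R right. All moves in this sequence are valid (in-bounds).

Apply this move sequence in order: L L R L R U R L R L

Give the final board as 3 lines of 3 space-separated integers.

Answer: 4 8 3
6 0 5
2 7 1

Derivation:
After move 1 (L):
4 8 3
6 7 5
2 0 1

After move 2 (L):
4 8 3
6 7 5
0 2 1

After move 3 (R):
4 8 3
6 7 5
2 0 1

After move 4 (L):
4 8 3
6 7 5
0 2 1

After move 5 (R):
4 8 3
6 7 5
2 0 1

After move 6 (U):
4 8 3
6 0 5
2 7 1

After move 7 (R):
4 8 3
6 5 0
2 7 1

After move 8 (L):
4 8 3
6 0 5
2 7 1

After move 9 (R):
4 8 3
6 5 0
2 7 1

After move 10 (L):
4 8 3
6 0 5
2 7 1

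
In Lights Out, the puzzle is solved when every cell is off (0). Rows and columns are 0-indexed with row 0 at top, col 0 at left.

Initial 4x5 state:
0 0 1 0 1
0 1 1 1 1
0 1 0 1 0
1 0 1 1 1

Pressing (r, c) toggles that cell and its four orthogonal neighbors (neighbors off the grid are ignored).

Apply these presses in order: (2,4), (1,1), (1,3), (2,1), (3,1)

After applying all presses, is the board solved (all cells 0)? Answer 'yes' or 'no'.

After press 1 at (2,4):
0 0 1 0 1
0 1 1 1 0
0 1 0 0 1
1 0 1 1 0

After press 2 at (1,1):
0 1 1 0 1
1 0 0 1 0
0 0 0 0 1
1 0 1 1 0

After press 3 at (1,3):
0 1 1 1 1
1 0 1 0 1
0 0 0 1 1
1 0 1 1 0

After press 4 at (2,1):
0 1 1 1 1
1 1 1 0 1
1 1 1 1 1
1 1 1 1 0

After press 5 at (3,1):
0 1 1 1 1
1 1 1 0 1
1 0 1 1 1
0 0 0 1 0

Lights still on: 13

Answer: no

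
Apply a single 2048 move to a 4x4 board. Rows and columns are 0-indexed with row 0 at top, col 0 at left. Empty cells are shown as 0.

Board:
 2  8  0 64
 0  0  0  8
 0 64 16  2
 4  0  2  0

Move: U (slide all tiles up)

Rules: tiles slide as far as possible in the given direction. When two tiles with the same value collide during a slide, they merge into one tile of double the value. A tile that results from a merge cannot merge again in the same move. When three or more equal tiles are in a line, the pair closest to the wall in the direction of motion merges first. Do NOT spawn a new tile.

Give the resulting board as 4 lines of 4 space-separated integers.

Answer:  2  8 16 64
 4 64  2  8
 0  0  0  2
 0  0  0  0

Derivation:
Slide up:
col 0: [2, 0, 0, 4] -> [2, 4, 0, 0]
col 1: [8, 0, 64, 0] -> [8, 64, 0, 0]
col 2: [0, 0, 16, 2] -> [16, 2, 0, 0]
col 3: [64, 8, 2, 0] -> [64, 8, 2, 0]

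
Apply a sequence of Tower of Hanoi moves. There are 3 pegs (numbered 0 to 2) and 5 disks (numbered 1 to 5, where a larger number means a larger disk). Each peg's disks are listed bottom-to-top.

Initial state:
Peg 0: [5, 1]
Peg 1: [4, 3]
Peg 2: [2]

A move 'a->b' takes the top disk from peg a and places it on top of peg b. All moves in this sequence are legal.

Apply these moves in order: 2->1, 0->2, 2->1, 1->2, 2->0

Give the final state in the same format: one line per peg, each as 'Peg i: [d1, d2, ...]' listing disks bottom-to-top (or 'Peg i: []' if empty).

Answer: Peg 0: [5, 1]
Peg 1: [4, 3, 2]
Peg 2: []

Derivation:
After move 1 (2->1):
Peg 0: [5, 1]
Peg 1: [4, 3, 2]
Peg 2: []

After move 2 (0->2):
Peg 0: [5]
Peg 1: [4, 3, 2]
Peg 2: [1]

After move 3 (2->1):
Peg 0: [5]
Peg 1: [4, 3, 2, 1]
Peg 2: []

After move 4 (1->2):
Peg 0: [5]
Peg 1: [4, 3, 2]
Peg 2: [1]

After move 5 (2->0):
Peg 0: [5, 1]
Peg 1: [4, 3, 2]
Peg 2: []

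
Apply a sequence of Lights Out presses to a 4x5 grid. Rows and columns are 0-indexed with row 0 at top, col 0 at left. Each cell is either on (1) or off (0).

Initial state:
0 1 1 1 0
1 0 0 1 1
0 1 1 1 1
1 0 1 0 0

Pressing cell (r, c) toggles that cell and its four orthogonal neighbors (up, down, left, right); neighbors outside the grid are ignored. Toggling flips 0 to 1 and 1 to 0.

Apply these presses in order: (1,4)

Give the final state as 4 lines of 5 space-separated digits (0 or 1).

Answer: 0 1 1 1 1
1 0 0 0 0
0 1 1 1 0
1 0 1 0 0

Derivation:
After press 1 at (1,4):
0 1 1 1 1
1 0 0 0 0
0 1 1 1 0
1 0 1 0 0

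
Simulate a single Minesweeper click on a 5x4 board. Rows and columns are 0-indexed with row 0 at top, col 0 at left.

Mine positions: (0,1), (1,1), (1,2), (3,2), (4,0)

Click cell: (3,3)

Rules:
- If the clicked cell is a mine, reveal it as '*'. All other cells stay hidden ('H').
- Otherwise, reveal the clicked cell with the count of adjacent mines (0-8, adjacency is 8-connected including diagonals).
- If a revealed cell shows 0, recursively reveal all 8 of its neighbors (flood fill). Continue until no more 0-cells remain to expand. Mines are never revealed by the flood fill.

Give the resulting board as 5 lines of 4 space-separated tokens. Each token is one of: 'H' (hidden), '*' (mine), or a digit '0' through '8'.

H H H H
H H H H
H H H H
H H H 1
H H H H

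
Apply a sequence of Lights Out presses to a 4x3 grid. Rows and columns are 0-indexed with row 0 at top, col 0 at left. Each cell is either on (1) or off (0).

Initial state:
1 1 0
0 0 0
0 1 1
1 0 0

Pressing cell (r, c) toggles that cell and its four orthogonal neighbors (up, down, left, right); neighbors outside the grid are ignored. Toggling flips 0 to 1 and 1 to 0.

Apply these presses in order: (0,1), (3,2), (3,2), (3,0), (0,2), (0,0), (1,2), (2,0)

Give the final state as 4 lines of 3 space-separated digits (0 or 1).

After press 1 at (0,1):
0 0 1
0 1 0
0 1 1
1 0 0

After press 2 at (3,2):
0 0 1
0 1 0
0 1 0
1 1 1

After press 3 at (3,2):
0 0 1
0 1 0
0 1 1
1 0 0

After press 4 at (3,0):
0 0 1
0 1 0
1 1 1
0 1 0

After press 5 at (0,2):
0 1 0
0 1 1
1 1 1
0 1 0

After press 6 at (0,0):
1 0 0
1 1 1
1 1 1
0 1 0

After press 7 at (1,2):
1 0 1
1 0 0
1 1 0
0 1 0

After press 8 at (2,0):
1 0 1
0 0 0
0 0 0
1 1 0

Answer: 1 0 1
0 0 0
0 0 0
1 1 0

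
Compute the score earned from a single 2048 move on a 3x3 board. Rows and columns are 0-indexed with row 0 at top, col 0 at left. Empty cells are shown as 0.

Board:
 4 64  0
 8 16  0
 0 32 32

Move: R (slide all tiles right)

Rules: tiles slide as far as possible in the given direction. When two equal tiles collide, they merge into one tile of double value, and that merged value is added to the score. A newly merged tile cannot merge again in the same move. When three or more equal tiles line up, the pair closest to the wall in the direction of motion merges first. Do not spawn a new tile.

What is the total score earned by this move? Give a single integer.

Answer: 64

Derivation:
Slide right:
row 0: [4, 64, 0] -> [0, 4, 64]  score +0 (running 0)
row 1: [8, 16, 0] -> [0, 8, 16]  score +0 (running 0)
row 2: [0, 32, 32] -> [0, 0, 64]  score +64 (running 64)
Board after move:
 0  4 64
 0  8 16
 0  0 64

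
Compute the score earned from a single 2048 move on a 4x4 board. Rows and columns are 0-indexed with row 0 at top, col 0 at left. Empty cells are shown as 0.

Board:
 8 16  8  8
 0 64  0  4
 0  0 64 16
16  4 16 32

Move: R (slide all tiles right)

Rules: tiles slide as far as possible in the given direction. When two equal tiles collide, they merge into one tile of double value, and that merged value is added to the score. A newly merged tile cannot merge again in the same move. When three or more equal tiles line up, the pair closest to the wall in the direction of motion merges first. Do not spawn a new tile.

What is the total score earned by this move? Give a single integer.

Answer: 16

Derivation:
Slide right:
row 0: [8, 16, 8, 8] -> [0, 8, 16, 16]  score +16 (running 16)
row 1: [0, 64, 0, 4] -> [0, 0, 64, 4]  score +0 (running 16)
row 2: [0, 0, 64, 16] -> [0, 0, 64, 16]  score +0 (running 16)
row 3: [16, 4, 16, 32] -> [16, 4, 16, 32]  score +0 (running 16)
Board after move:
 0  8 16 16
 0  0 64  4
 0  0 64 16
16  4 16 32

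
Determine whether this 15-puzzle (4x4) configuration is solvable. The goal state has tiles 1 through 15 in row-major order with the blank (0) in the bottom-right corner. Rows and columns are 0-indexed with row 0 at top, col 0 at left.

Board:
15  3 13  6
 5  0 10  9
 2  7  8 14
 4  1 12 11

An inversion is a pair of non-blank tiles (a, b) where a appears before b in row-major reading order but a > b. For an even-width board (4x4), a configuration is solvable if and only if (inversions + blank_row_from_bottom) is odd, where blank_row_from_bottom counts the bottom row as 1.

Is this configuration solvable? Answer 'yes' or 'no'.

Answer: yes

Derivation:
Inversions: 56
Blank is in row 1 (0-indexed from top), which is row 3 counting from the bottom (bottom = 1).
56 + 3 = 59, which is odd, so the puzzle is solvable.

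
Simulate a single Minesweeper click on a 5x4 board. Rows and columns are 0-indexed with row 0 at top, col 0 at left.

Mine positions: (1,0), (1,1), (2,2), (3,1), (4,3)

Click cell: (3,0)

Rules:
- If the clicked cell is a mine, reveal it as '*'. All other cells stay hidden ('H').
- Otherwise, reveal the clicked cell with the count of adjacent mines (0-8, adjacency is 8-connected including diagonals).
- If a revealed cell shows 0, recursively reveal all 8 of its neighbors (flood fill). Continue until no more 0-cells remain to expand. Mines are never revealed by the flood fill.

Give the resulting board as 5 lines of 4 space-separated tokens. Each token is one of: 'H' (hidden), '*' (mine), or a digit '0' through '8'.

H H H H
H H H H
H H H H
1 H H H
H H H H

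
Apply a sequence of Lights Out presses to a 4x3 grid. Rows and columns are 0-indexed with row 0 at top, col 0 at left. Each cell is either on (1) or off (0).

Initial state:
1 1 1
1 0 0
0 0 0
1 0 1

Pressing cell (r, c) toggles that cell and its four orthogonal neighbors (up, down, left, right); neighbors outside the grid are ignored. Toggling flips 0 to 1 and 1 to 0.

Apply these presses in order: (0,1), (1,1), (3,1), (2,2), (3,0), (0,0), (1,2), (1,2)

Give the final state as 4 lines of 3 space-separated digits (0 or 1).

Answer: 1 0 0
1 0 0
1 1 1
1 0 1

Derivation:
After press 1 at (0,1):
0 0 0
1 1 0
0 0 0
1 0 1

After press 2 at (1,1):
0 1 0
0 0 1
0 1 0
1 0 1

After press 3 at (3,1):
0 1 0
0 0 1
0 0 0
0 1 0

After press 4 at (2,2):
0 1 0
0 0 0
0 1 1
0 1 1

After press 5 at (3,0):
0 1 0
0 0 0
1 1 1
1 0 1

After press 6 at (0,0):
1 0 0
1 0 0
1 1 1
1 0 1

After press 7 at (1,2):
1 0 1
1 1 1
1 1 0
1 0 1

After press 8 at (1,2):
1 0 0
1 0 0
1 1 1
1 0 1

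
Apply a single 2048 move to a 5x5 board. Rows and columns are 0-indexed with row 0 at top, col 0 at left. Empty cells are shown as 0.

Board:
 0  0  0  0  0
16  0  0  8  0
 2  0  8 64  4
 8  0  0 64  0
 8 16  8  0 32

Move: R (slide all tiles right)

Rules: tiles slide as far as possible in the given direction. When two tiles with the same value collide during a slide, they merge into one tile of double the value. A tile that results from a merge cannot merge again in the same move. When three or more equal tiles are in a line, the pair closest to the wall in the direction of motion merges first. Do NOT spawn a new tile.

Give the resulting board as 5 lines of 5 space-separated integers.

Slide right:
row 0: [0, 0, 0, 0, 0] -> [0, 0, 0, 0, 0]
row 1: [16, 0, 0, 8, 0] -> [0, 0, 0, 16, 8]
row 2: [2, 0, 8, 64, 4] -> [0, 2, 8, 64, 4]
row 3: [8, 0, 0, 64, 0] -> [0, 0, 0, 8, 64]
row 4: [8, 16, 8, 0, 32] -> [0, 8, 16, 8, 32]

Answer:  0  0  0  0  0
 0  0  0 16  8
 0  2  8 64  4
 0  0  0  8 64
 0  8 16  8 32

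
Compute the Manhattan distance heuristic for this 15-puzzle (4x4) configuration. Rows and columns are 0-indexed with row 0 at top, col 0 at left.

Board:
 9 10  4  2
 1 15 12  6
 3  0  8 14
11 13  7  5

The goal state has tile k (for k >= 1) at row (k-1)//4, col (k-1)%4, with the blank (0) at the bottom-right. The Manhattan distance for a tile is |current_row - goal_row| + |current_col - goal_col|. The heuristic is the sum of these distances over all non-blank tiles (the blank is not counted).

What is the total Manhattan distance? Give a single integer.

Answer: 35

Derivation:
Tile 9: at (0,0), goal (2,0), distance |0-2|+|0-0| = 2
Tile 10: at (0,1), goal (2,1), distance |0-2|+|1-1| = 2
Tile 4: at (0,2), goal (0,3), distance |0-0|+|2-3| = 1
Tile 2: at (0,3), goal (0,1), distance |0-0|+|3-1| = 2
Tile 1: at (1,0), goal (0,0), distance |1-0|+|0-0| = 1
Tile 15: at (1,1), goal (3,2), distance |1-3|+|1-2| = 3
Tile 12: at (1,2), goal (2,3), distance |1-2|+|2-3| = 2
Tile 6: at (1,3), goal (1,1), distance |1-1|+|3-1| = 2
Tile 3: at (2,0), goal (0,2), distance |2-0|+|0-2| = 4
Tile 8: at (2,2), goal (1,3), distance |2-1|+|2-3| = 2
Tile 14: at (2,3), goal (3,1), distance |2-3|+|3-1| = 3
Tile 11: at (3,0), goal (2,2), distance |3-2|+|0-2| = 3
Tile 13: at (3,1), goal (3,0), distance |3-3|+|1-0| = 1
Tile 7: at (3,2), goal (1,2), distance |3-1|+|2-2| = 2
Tile 5: at (3,3), goal (1,0), distance |3-1|+|3-0| = 5
Sum: 2 + 2 + 1 + 2 + 1 + 3 + 2 + 2 + 4 + 2 + 3 + 3 + 1 + 2 + 5 = 35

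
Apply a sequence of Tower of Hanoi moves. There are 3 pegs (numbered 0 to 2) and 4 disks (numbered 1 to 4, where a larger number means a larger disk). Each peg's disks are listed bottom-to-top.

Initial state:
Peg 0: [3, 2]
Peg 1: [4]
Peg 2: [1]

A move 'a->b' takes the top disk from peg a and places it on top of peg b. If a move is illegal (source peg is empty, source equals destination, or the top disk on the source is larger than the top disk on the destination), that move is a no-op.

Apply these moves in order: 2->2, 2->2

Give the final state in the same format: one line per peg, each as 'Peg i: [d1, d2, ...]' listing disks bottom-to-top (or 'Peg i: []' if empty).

Answer: Peg 0: [3, 2]
Peg 1: [4]
Peg 2: [1]

Derivation:
After move 1 (2->2):
Peg 0: [3, 2]
Peg 1: [4]
Peg 2: [1]

After move 2 (2->2):
Peg 0: [3, 2]
Peg 1: [4]
Peg 2: [1]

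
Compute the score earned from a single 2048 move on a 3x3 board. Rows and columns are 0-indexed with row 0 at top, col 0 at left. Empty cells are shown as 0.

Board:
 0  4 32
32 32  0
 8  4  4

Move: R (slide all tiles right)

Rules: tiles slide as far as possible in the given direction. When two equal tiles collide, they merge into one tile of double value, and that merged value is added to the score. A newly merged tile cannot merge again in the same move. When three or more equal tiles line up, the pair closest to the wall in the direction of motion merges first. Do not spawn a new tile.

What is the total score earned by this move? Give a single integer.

Answer: 72

Derivation:
Slide right:
row 0: [0, 4, 32] -> [0, 4, 32]  score +0 (running 0)
row 1: [32, 32, 0] -> [0, 0, 64]  score +64 (running 64)
row 2: [8, 4, 4] -> [0, 8, 8]  score +8 (running 72)
Board after move:
 0  4 32
 0  0 64
 0  8  8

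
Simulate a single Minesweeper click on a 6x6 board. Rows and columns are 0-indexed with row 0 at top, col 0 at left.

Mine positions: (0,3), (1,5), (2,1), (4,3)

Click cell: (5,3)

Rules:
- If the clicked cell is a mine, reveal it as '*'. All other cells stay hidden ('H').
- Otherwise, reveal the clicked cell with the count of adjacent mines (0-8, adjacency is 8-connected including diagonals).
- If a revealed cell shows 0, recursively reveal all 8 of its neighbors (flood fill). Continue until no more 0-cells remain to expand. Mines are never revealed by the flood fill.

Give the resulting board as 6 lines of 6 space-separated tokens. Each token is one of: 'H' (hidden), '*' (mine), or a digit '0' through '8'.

H H H H H H
H H H H H H
H H H H H H
H H H H H H
H H H H H H
H H H 1 H H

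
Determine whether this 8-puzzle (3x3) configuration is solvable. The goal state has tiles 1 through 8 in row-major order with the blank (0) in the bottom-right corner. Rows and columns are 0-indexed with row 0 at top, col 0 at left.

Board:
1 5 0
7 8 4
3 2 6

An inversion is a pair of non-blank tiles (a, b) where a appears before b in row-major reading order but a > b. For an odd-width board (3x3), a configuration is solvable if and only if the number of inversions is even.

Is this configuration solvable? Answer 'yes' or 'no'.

Inversions (pairs i<j in row-major order where tile[i] > tile[j] > 0): 14
14 is even, so the puzzle is solvable.

Answer: yes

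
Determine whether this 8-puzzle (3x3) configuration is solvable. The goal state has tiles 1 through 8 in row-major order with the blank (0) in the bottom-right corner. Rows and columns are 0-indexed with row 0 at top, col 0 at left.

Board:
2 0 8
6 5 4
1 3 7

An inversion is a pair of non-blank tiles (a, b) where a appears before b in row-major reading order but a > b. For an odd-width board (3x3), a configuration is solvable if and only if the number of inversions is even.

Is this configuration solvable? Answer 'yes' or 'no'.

Inversions (pairs i<j in row-major order where tile[i] > tile[j] > 0): 16
16 is even, so the puzzle is solvable.

Answer: yes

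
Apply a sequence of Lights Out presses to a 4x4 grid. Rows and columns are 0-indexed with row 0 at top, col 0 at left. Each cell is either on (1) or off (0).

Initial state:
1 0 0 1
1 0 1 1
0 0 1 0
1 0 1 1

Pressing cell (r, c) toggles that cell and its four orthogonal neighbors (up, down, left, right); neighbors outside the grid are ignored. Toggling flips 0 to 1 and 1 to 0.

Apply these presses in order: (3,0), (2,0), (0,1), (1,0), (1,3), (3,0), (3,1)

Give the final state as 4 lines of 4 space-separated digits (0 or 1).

Answer: 1 1 1 0
1 0 0 0
0 0 1 1
1 1 0 1

Derivation:
After press 1 at (3,0):
1 0 0 1
1 0 1 1
1 0 1 0
0 1 1 1

After press 2 at (2,0):
1 0 0 1
0 0 1 1
0 1 1 0
1 1 1 1

After press 3 at (0,1):
0 1 1 1
0 1 1 1
0 1 1 0
1 1 1 1

After press 4 at (1,0):
1 1 1 1
1 0 1 1
1 1 1 0
1 1 1 1

After press 5 at (1,3):
1 1 1 0
1 0 0 0
1 1 1 1
1 1 1 1

After press 6 at (3,0):
1 1 1 0
1 0 0 0
0 1 1 1
0 0 1 1

After press 7 at (3,1):
1 1 1 0
1 0 0 0
0 0 1 1
1 1 0 1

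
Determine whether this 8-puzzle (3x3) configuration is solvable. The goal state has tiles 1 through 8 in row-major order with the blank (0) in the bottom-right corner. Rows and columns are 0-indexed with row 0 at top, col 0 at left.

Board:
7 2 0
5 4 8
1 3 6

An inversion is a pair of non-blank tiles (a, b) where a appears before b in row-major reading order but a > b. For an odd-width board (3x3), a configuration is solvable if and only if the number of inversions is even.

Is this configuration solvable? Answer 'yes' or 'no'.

Inversions (pairs i<j in row-major order where tile[i] > tile[j] > 0): 15
15 is odd, so the puzzle is not solvable.

Answer: no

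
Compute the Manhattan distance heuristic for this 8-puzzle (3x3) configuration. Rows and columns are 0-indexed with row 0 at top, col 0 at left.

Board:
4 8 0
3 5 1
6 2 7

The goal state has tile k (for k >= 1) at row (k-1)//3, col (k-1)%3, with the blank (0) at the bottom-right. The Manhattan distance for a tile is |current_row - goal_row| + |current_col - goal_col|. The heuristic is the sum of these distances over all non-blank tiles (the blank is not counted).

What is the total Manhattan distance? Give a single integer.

Answer: 16

Derivation:
Tile 4: (0,0)->(1,0) = 1
Tile 8: (0,1)->(2,1) = 2
Tile 3: (1,0)->(0,2) = 3
Tile 5: (1,1)->(1,1) = 0
Tile 1: (1,2)->(0,0) = 3
Tile 6: (2,0)->(1,2) = 3
Tile 2: (2,1)->(0,1) = 2
Tile 7: (2,2)->(2,0) = 2
Sum: 1 + 2 + 3 + 0 + 3 + 3 + 2 + 2 = 16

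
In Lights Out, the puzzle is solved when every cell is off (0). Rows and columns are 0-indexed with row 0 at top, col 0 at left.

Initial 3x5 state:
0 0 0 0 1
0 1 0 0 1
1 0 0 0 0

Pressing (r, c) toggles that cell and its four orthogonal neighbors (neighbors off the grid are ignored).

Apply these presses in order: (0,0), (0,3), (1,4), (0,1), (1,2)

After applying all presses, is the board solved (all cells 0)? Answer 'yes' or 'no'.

Answer: no

Derivation:
After press 1 at (0,0):
1 1 0 0 1
1 1 0 0 1
1 0 0 0 0

After press 2 at (0,3):
1 1 1 1 0
1 1 0 1 1
1 0 0 0 0

After press 3 at (1,4):
1 1 1 1 1
1 1 0 0 0
1 0 0 0 1

After press 4 at (0,1):
0 0 0 1 1
1 0 0 0 0
1 0 0 0 1

After press 5 at (1,2):
0 0 1 1 1
1 1 1 1 0
1 0 1 0 1

Lights still on: 10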